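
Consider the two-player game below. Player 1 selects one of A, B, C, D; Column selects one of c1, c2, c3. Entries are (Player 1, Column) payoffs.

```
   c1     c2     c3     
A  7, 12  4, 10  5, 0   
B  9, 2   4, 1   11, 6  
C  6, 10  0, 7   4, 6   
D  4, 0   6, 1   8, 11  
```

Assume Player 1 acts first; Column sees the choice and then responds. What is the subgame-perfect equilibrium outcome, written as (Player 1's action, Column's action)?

(B, c3)

Backward induction with Player 1 moving first.
- A: BR = c1, leader payoff 7.
- B: BR = c3, leader payoff 11.
- C: BR = c1, leader payoff 6.
- D: BR = c3, leader payoff 8.
Player 1's induced payoffs are 7, 11, 6, 8, so Player 1 commits to B. Subgame-perfect outcome: (B, c3) with payoffs (11, 6).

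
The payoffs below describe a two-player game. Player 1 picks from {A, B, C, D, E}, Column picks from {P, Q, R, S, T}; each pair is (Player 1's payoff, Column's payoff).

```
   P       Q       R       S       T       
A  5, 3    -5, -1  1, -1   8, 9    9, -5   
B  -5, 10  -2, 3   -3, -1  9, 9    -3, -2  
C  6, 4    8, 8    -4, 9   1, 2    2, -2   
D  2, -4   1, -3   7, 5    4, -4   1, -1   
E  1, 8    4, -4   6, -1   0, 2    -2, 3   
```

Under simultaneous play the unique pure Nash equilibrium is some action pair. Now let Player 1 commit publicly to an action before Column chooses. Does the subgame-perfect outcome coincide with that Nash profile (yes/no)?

no

Work backward from Column's decision.
- A: BR = S, leader payoff 8.
- B: BR = P, leader payoff -5.
- C: BR = R, leader payoff -4.
- D: BR = R, leader payoff 7.
- E: BR = P, leader payoff 1.
Maximizing over 8, -5, -4, 7, 1, Player 1 chooses A. Subgame-perfect outcome: (A, S) with payoffs (8, 9).
Now find the simultaneous Nash equilibrium.
Player 1's best replies: P→C; Q→C; R→D; S→B; T→A.
Column's best replies: A→S; B→P; C→R; D→R; E→P.
The unique mutual best reply is (D, R), giving (7, 5).
Sequential outcome (A, S) differs from the Nash profile (D, R).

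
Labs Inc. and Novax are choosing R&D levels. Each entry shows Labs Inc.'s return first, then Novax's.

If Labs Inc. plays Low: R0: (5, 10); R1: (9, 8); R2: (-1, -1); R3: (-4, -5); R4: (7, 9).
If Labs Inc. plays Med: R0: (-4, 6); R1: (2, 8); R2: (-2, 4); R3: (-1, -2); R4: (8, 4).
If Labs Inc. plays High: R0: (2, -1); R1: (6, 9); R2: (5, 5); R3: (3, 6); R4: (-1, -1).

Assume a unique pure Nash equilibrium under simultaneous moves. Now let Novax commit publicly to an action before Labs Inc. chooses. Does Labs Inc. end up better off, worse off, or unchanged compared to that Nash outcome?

unchanged

Backward induction with Novax moving first.
- R0: BR = Low, leader payoff 10.
- R1: BR = Low, leader payoff 8.
- R2: BR = High, leader payoff 5.
- R3: BR = High, leader payoff 6.
- R4: BR = Med, leader payoff 4.
Maximizing over 10, 8, 5, 6, 4, Novax chooses R0. Subgame-perfect outcome: (Low, R0) with payoffs (5, 10).
For the simultaneous game, intersect best replies.
Labs Inc.'s best replies: R0→Low; R1→Low; R2→High; R3→High; R4→Med.
Novax's best replies: Low→R0; Med→R1; High→R1.
The unique mutual best reply is (Low, R0), giving (5, 10).
Labs Inc. earns 5 sequentially versus 5 at the Nash outcome: unchanged.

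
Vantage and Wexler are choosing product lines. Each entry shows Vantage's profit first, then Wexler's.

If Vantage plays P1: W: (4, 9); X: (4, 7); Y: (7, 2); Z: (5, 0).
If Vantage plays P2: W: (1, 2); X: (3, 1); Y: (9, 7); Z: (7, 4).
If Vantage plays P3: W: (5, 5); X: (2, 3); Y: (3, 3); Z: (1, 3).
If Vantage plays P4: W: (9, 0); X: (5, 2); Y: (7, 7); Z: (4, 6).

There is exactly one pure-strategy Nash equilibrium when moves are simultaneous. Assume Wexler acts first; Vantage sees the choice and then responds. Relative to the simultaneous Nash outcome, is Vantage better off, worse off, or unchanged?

unchanged

Backward induction with Wexler moving first.
- W: BR = P4, leader payoff 0.
- X: BR = P4, leader payoff 2.
- Y: BR = P2, leader payoff 7.
- Z: BR = P2, leader payoff 4.
Among 0, 2, 7, 4, the best is 7 at Y. Subgame-perfect outcome: (P2, Y) with payoffs (9, 7).
Under simultaneous play:
Vantage's best replies: W→P4; X→P4; Y→P2; Z→P2.
Wexler's best replies: P1→W; P2→Y; P3→W; P4→Y.
The unique mutual best reply is (P2, Y), giving (9, 7).
Vantage earns 9 sequentially versus 9 at the Nash outcome: unchanged.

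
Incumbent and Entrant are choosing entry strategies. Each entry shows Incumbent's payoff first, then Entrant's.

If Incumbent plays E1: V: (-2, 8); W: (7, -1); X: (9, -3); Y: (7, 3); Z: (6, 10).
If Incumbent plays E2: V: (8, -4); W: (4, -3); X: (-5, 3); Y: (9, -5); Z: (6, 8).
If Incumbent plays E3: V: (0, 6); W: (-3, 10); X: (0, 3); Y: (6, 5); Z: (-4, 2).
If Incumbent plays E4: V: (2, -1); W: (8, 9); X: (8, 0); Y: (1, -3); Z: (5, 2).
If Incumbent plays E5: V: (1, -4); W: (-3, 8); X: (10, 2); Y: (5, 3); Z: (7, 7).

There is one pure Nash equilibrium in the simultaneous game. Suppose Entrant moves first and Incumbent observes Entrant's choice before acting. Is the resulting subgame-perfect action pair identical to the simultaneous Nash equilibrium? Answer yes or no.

yes

Solve by backward induction (Entrant leads).
- V → Incumbent plays E2 (best of -2, 8, 0, 2, 1); Entrant gets -4.
- W → Incumbent plays E4 (best of 7, 4, -3, 8, -3); Entrant gets 9.
- X → Incumbent plays E5 (best of 9, -5, 0, 8, 10); Entrant gets 2.
- Y → Incumbent plays E2 (best of 7, 9, 6, 1, 5); Entrant gets -5.
- Z → Incumbent plays E5 (best of 6, 6, -4, 5, 7); Entrant gets 7.
Among -4, 9, 2, -5, 7, the best is 9 at W. Subgame-perfect outcome: (E4, W) with payoffs (8, 9).
For the simultaneous game, intersect best replies.
Incumbent's best replies: V→E2; W→E4; X→E5; Y→E2; Z→E5.
Entrant's best replies: E1→Z; E2→Z; E3→W; E4→W; E5→W.
The unique mutual best reply is (E4, W), giving (8, 9).
Sequential outcome (E4, W) coincides with the Nash profile (E4, W).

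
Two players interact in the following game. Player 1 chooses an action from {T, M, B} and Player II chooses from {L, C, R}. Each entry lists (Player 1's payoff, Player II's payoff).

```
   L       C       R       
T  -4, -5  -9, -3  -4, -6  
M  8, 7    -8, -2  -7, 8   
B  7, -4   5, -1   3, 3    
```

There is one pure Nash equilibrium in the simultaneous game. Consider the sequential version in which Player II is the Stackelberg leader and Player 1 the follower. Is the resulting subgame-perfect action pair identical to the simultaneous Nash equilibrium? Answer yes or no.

Player 1 best-responds to each possible Player II move:
- L: BR = M, leader payoff 7.
- C: BR = B, leader payoff -1.
- R: BR = B, leader payoff 3.
Among 7, -1, 3, the best is 7 at L. Subgame-perfect outcome: (M, L) with payoffs (8, 7).
Under simultaneous play:
Player 1's best replies: L→M; C→B; R→B.
Player II's best replies: T→C; M→R; B→R.
The unique mutual best reply is (B, R), giving (3, 3).
Sequential outcome (M, L) differs from the Nash profile (B, R).

no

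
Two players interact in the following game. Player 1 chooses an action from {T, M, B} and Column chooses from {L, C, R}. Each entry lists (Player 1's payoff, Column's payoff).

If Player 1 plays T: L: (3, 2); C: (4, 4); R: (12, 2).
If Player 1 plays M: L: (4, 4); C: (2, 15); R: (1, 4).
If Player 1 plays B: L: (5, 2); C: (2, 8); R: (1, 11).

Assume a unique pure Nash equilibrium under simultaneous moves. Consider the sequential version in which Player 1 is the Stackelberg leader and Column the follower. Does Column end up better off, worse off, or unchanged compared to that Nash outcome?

Work backward from Column's decision.
- T: Column compares 2, 4, 2 and picks C; Player 1 would get 4.
- M: Column compares 4, 15, 4 and picks C; Player 1 would get 2.
- B: Column compares 2, 8, 11 and picks R; Player 1 would get 1.
Among 4, 2, 1, the best is 4 at T. Subgame-perfect outcome: (T, C) with payoffs (4, 4).
For the simultaneous game, intersect best replies.
Player 1's best replies: L→B; C→T; R→T.
Column's best replies: T→C; M→C; B→R.
Only (T, C) has each player best-responding; Nash payoffs (4, 4).
Column earns 4 sequentially versus 4 at the Nash outcome: unchanged.

unchanged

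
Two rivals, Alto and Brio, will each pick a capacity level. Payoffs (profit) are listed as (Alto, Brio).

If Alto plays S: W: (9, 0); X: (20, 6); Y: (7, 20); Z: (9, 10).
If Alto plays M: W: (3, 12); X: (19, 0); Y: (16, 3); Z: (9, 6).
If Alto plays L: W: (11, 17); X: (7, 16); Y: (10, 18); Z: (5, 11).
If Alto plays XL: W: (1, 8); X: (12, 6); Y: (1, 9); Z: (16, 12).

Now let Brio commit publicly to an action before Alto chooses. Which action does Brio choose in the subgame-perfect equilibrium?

W

Alto best-responds to each possible Brio move:
- W: BR = L, leader payoff 17.
- X: BR = S, leader payoff 6.
- Y: BR = M, leader payoff 3.
- Z: BR = XL, leader payoff 12.
Maximizing over 17, 6, 3, 12, Brio chooses W. Subgame-perfect outcome: (L, W) with payoffs (11, 17).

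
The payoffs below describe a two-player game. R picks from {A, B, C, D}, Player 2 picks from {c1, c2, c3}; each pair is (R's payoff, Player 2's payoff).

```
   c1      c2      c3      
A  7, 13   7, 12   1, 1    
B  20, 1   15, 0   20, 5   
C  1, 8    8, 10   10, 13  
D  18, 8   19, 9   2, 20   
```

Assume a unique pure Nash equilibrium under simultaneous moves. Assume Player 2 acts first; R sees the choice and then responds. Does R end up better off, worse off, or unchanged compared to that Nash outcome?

worse off

Solve by backward induction (Player 2 leads).
- c1 → R plays B (best of 7, 20, 1, 18); Player 2 gets 1.
- c2 → R plays D (best of 7, 15, 8, 19); Player 2 gets 9.
- c3 → R plays B (best of 1, 20, 10, 2); Player 2 gets 5.
Among 1, 9, 5, the best is 9 at c2. Subgame-perfect outcome: (D, c2) with payoffs (19, 9).
For the simultaneous game, intersect best replies.
R's best replies: c1→B; c2→D; c3→B.
Player 2's best replies: A→c1; B→c3; C→c3; D→c3.
Only (B, c3) has each player best-responding; Nash payoffs (20, 5).
R earns 19 sequentially versus 20 at the Nash outcome: worse off.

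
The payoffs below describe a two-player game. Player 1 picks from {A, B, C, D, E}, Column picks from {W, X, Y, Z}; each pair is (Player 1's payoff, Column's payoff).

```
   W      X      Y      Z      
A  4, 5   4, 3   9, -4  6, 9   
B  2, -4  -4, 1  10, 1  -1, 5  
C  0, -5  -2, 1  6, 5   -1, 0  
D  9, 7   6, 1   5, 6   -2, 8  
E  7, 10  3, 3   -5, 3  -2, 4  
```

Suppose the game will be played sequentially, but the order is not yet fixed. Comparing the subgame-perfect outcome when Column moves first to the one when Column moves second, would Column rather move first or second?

second

If Player 1 leads: Column's best replies are A→Z, B→Z, C→Y, D→Z, E→W; Player 1's induced payoffs 6, -1, 6, -2, 7; outcome (E, W), payoffs (7, 10).
If Column leads: Player 1's best replies are W→D, X→D, Y→B, Z→A; Column's induced payoffs 7, 1, 1, 9; outcome (A, Z), payoffs (6, 9).
Column gets 9 moving first and 10 moving second, so Column prefers to move second.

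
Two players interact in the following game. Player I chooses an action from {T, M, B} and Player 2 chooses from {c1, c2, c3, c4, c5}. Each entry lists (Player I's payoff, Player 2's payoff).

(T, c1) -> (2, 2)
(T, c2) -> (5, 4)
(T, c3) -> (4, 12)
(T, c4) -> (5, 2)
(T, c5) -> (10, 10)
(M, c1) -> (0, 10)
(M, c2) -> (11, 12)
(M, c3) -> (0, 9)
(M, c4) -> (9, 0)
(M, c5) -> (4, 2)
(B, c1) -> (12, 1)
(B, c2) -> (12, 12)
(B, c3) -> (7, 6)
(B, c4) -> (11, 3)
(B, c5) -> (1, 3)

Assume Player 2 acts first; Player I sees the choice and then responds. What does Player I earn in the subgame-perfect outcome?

Player I best-responds to each possible Player 2 move:
- c1 → Player I plays B (best of 2, 0, 12); Player 2 gets 1.
- c2 → Player I plays B (best of 5, 11, 12); Player 2 gets 12.
- c3 → Player I plays B (best of 4, 0, 7); Player 2 gets 6.
- c4 → Player I plays B (best of 5, 9, 11); Player 2 gets 3.
- c5 → Player I plays T (best of 10, 4, 1); Player 2 gets 10.
Among 1, 12, 6, 3, 10, the best is 12 at c2. Subgame-perfect outcome: (B, c2) with payoffs (12, 12).

12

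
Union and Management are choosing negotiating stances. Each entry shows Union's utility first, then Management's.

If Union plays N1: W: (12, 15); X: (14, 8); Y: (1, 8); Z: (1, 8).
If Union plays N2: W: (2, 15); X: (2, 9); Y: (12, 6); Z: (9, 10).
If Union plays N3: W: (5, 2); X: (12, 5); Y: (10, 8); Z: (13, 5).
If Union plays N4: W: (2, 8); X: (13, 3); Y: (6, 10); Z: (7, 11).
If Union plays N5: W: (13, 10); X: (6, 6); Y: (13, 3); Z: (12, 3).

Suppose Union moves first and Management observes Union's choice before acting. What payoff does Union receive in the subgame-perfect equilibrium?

13

Solve by backward induction (Union leads).
- N1 → Management plays W (best of 15, 8, 8, 8); Union gets 12.
- N2 → Management plays W (best of 15, 9, 6, 10); Union gets 2.
- N3 → Management plays Y (best of 2, 5, 8, 5); Union gets 10.
- N4 → Management plays Z (best of 8, 3, 10, 11); Union gets 7.
- N5 → Management plays W (best of 10, 6, 3, 3); Union gets 13.
Maximizing over 12, 2, 10, 7, 13, Union chooses N5. Subgame-perfect outcome: (N5, W) with payoffs (13, 10).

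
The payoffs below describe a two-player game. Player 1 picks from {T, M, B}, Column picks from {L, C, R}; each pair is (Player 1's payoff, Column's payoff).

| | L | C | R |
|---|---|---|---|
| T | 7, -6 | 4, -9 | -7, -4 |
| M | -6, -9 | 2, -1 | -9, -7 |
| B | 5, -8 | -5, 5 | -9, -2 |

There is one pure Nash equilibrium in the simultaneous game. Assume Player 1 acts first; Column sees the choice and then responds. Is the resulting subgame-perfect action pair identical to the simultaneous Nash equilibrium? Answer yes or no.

no

Backward induction with Player 1 moving first.
- T → Column plays R (best of -6, -9, -4); Player 1 gets -7.
- M → Column plays C (best of -9, -1, -7); Player 1 gets 2.
- B → Column plays C (best of -8, 5, -2); Player 1 gets -5.
Maximizing over -7, 2, -5, Player 1 chooses M. Subgame-perfect outcome: (M, C) with payoffs (2, -1).
For the simultaneous game, intersect best replies.
Player 1's best replies: L→T; C→T; R→T.
Column's best replies: T→R; M→C; B→C.
The unique mutual best reply is (T, R), giving (-7, -4).
Sequential outcome (M, C) differs from the Nash profile (T, R).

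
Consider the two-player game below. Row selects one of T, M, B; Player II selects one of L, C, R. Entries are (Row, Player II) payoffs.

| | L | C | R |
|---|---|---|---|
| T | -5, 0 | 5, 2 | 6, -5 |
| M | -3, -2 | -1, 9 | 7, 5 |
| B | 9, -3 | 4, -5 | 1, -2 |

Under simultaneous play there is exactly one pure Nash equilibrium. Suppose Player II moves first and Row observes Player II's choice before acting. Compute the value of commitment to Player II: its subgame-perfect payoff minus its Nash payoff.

Backward induction with Player II moving first.
- L: Row compares -5, -3, 9 and picks B; Player II would get -3.
- C: Row compares 5, -1, 4 and picks T; Player II would get 2.
- R: Row compares 6, 7, 1 and picks M; Player II would get 5.
Player II's induced payoffs are -3, 2, 5, so Player II commits to R. Subgame-perfect outcome: (M, R) with payoffs (7, 5).
Now find the simultaneous Nash equilibrium.
Row's best replies: L→B; C→T; R→M.
Player II's best replies: T→C; M→C; B→R.
The unique mutual best reply is (T, C), giving (5, 2).
Player II's commitment gain: 5 − 2 = 3.

3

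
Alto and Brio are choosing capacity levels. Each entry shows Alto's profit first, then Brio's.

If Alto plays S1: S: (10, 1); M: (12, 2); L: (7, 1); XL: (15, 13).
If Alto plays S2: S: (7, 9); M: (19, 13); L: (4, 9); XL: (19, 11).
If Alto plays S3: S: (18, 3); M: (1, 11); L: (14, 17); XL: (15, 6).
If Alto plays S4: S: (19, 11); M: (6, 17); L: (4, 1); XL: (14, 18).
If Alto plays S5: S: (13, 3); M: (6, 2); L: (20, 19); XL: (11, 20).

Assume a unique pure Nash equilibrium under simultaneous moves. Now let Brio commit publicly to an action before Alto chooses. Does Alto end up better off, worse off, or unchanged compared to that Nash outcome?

better off

Backward induction with Brio moving first.
- S → Alto plays S4 (best of 10, 7, 18, 19, 13); Brio gets 11.
- M → Alto plays S2 (best of 12, 19, 1, 6, 6); Brio gets 13.
- L → Alto plays S5 (best of 7, 4, 14, 4, 20); Brio gets 19.
- XL → Alto plays S2 (best of 15, 19, 15, 14, 11); Brio gets 11.
Brio's induced payoffs are 11, 13, 19, 11, so Brio commits to L. Subgame-perfect outcome: (S5, L) with payoffs (20, 19).
Now find the simultaneous Nash equilibrium.
Alto's best replies: S→S4; M→S2; L→S5; XL→S2.
Brio's best replies: S1→XL; S2→M; S3→L; S4→XL; S5→XL.
The unique mutual best reply is (S2, M), giving (19, 13).
Alto earns 20 sequentially versus 19 at the Nash outcome: better off.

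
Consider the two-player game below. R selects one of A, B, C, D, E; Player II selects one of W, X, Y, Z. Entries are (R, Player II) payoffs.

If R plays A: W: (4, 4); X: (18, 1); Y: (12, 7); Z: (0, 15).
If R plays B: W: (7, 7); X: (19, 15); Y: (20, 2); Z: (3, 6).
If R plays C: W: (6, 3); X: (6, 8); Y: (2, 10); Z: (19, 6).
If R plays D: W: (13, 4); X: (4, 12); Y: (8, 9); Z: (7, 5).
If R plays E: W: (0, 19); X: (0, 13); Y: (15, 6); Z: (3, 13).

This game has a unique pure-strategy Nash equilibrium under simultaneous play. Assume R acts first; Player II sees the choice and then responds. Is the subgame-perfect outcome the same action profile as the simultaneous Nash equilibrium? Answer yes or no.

Player II best-responds to each possible R move:
- A → Player II plays Z (best of 4, 1, 7, 15); R gets 0.
- B → Player II plays X (best of 7, 15, 2, 6); R gets 19.
- C → Player II plays Y (best of 3, 8, 10, 6); R gets 2.
- D → Player II plays X (best of 4, 12, 9, 5); R gets 4.
- E → Player II plays W (best of 19, 13, 6, 13); R gets 0.
R's induced payoffs are 0, 19, 2, 4, 0, so R commits to B. Subgame-perfect outcome: (B, X) with payoffs (19, 15).
Under simultaneous play:
R's best replies: W→D; X→B; Y→B; Z→C.
Player II's best replies: A→Z; B→X; C→Y; D→X; E→W.
Only (B, X) has each player best-responding; Nash payoffs (19, 15).
Sequential outcome (B, X) coincides with the Nash profile (B, X).

yes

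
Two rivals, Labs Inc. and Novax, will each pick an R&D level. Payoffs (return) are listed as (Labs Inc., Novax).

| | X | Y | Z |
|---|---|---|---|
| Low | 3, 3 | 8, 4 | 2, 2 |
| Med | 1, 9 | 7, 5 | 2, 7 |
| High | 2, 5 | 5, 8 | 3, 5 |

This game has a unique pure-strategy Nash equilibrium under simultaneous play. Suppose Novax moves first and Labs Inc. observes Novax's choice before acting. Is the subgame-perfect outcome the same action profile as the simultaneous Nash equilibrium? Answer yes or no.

Solve by backward induction (Novax leads).
- X: Labs Inc. compares 3, 1, 2 and picks Low; Novax would get 3.
- Y: Labs Inc. compares 8, 7, 5 and picks Low; Novax would get 4.
- Z: Labs Inc. compares 2, 2, 3 and picks High; Novax would get 5.
Maximizing over 3, 4, 5, Novax chooses Z. Subgame-perfect outcome: (High, Z) with payoffs (3, 5).
Now find the simultaneous Nash equilibrium.
Labs Inc.'s best replies: X→Low; Y→Low; Z→High.
Novax's best replies: Low→Y; Med→X; High→Y.
Only (Low, Y) has each player best-responding; Nash payoffs (8, 4).
Sequential outcome (High, Z) differs from the Nash profile (Low, Y).

no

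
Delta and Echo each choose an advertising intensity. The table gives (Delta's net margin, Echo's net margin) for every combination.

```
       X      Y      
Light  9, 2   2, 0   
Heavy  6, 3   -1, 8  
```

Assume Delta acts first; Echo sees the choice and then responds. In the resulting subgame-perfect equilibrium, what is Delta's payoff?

Solve by backward induction (Delta leads).
- Light: BR = X, leader payoff 9.
- Heavy: BR = Y, leader payoff -1.
Delta's induced payoffs are 9, -1, so Delta commits to Light. Subgame-perfect outcome: (Light, X) with payoffs (9, 2).

9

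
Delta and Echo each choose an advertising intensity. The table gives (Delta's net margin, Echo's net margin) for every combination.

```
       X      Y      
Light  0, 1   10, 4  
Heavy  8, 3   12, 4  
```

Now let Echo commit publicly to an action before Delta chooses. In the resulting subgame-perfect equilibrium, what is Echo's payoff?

4

Backward induction with Echo moving first.
- X: Delta compares 0, 8 and picks Heavy; Echo would get 3.
- Y: Delta compares 10, 12 and picks Heavy; Echo would get 4.
Maximizing over 3, 4, Echo chooses Y. Subgame-perfect outcome: (Heavy, Y) with payoffs (12, 4).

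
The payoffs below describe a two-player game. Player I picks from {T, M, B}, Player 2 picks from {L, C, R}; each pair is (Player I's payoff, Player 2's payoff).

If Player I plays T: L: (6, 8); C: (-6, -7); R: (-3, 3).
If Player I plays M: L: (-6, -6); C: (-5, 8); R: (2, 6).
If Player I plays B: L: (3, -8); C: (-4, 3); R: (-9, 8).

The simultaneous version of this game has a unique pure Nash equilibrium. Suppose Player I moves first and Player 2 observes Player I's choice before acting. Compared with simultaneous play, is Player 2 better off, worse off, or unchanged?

Player 2 best-responds to each possible Player I move:
- T: Player 2 compares 8, -7, 3 and picks L; Player I would get 6.
- M: Player 2 compares -6, 8, 6 and picks C; Player I would get -5.
- B: Player 2 compares -8, 3, 8 and picks R; Player I would get -9.
Player I's induced payoffs are 6, -5, -9, so Player I commits to T. Subgame-perfect outcome: (T, L) with payoffs (6, 8).
Under simultaneous play:
Player I's best replies: L→T; C→B; R→M.
Player 2's best replies: T→L; M→C; B→R.
The unique mutual best reply is (T, L), giving (6, 8).
Player 2 earns 8 sequentially versus 8 at the Nash outcome: unchanged.

unchanged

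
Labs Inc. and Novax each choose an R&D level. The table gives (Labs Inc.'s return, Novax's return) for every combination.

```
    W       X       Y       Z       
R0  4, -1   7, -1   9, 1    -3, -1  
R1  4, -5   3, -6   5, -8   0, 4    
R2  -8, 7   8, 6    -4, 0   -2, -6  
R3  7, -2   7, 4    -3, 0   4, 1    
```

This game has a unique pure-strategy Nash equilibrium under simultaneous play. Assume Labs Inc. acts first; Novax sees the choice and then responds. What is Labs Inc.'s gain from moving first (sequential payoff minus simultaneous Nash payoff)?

0

Backward induction with Labs Inc. moving first.
- R0: Novax compares -1, -1, 1, -1 and picks Y; Labs Inc. would get 9.
- R1: Novax compares -5, -6, -8, 4 and picks Z; Labs Inc. would get 0.
- R2: Novax compares 7, 6, 0, -6 and picks W; Labs Inc. would get -8.
- R3: Novax compares -2, 4, 0, 1 and picks X; Labs Inc. would get 7.
Maximizing over 9, 0, -8, 7, Labs Inc. chooses R0. Subgame-perfect outcome: (R0, Y) with payoffs (9, 1).
For the simultaneous game, intersect best replies.
Labs Inc.'s best replies: W→R3; X→R2; Y→R0; Z→R3.
Novax's best replies: R0→Y; R1→Z; R2→W; R3→X.
The unique mutual best reply is (R0, Y), giving (9, 1).
Labs Inc.'s commitment gain: 9 − 9 = 0.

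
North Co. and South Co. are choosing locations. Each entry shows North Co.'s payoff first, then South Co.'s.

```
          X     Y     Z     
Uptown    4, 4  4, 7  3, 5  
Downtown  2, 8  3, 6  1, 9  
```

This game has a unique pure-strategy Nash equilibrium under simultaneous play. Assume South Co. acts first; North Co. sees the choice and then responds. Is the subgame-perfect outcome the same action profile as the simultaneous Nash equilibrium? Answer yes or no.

Solve by backward induction (South Co. leads).
- X: North Co. compares 4, 2 and picks Uptown; South Co. would get 4.
- Y: North Co. compares 4, 3 and picks Uptown; South Co. would get 7.
- Z: North Co. compares 3, 1 and picks Uptown; South Co. would get 5.
Among 4, 7, 5, the best is 7 at Y. Subgame-perfect outcome: (Uptown, Y) with payoffs (4, 7).
Now find the simultaneous Nash equilibrium.
North Co.'s best replies: X→Uptown; Y→Uptown; Z→Uptown.
South Co.'s best replies: Uptown→Y; Downtown→Z.
The unique mutual best reply is (Uptown, Y), giving (4, 7).
Sequential outcome (Uptown, Y) coincides with the Nash profile (Uptown, Y).

yes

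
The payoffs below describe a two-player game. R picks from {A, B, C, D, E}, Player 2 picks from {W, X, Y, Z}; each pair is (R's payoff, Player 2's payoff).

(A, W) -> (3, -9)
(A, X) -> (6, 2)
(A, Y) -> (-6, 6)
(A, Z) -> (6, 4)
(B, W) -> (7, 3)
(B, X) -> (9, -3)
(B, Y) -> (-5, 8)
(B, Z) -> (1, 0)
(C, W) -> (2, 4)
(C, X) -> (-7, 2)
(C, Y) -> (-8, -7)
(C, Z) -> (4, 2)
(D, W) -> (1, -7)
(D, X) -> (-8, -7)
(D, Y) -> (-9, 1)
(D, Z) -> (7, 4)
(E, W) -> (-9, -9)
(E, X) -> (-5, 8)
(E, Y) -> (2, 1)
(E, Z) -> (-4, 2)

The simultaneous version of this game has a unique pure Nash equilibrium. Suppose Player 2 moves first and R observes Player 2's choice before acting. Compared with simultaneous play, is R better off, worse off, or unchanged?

Work backward from R's decision.
- W: BR = B, leader payoff 3.
- X: BR = B, leader payoff -3.
- Y: BR = E, leader payoff 1.
- Z: BR = D, leader payoff 4.
Among 3, -3, 1, 4, the best is 4 at Z. Subgame-perfect outcome: (D, Z) with payoffs (7, 4).
Now find the simultaneous Nash equilibrium.
R's best replies: W→B; X→B; Y→E; Z→D.
Player 2's best replies: A→Y; B→Y; C→W; D→Z; E→X.
Only (D, Z) has each player best-responding; Nash payoffs (7, 4).
R earns 7 sequentially versus 7 at the Nash outcome: unchanged.

unchanged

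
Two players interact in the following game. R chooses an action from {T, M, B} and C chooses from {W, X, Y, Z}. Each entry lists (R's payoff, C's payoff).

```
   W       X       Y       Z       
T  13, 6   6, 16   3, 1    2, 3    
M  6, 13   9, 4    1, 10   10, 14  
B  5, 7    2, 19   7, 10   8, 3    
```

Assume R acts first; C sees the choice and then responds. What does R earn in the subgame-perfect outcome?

Backward induction with R moving first.
- T: C compares 6, 16, 1, 3 and picks X; R would get 6.
- M: C compares 13, 4, 10, 14 and picks Z; R would get 10.
- B: C compares 7, 19, 10, 3 and picks X; R would get 2.
Maximizing over 6, 10, 2, R chooses M. Subgame-perfect outcome: (M, Z) with payoffs (10, 14).

10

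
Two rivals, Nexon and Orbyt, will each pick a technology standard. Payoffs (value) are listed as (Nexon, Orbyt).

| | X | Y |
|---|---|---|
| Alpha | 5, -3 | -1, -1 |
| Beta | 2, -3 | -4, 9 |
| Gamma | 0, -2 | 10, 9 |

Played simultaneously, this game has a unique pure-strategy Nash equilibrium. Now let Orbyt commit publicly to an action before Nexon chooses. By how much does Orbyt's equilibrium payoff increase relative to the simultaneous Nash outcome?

Work backward from Nexon's decision.
- X: BR = Alpha, leader payoff -3.
- Y: BR = Gamma, leader payoff 9.
Orbyt's induced payoffs are -3, 9, so Orbyt commits to Y. Subgame-perfect outcome: (Gamma, Y) with payoffs (10, 9).
Under simultaneous play:
Nexon's best replies: X→Alpha; Y→Gamma.
Orbyt's best replies: Alpha→Y; Beta→Y; Gamma→Y.
Only (Gamma, Y) has each player best-responding; Nash payoffs (10, 9).
Orbyt's commitment gain: 9 − 9 = 0.

0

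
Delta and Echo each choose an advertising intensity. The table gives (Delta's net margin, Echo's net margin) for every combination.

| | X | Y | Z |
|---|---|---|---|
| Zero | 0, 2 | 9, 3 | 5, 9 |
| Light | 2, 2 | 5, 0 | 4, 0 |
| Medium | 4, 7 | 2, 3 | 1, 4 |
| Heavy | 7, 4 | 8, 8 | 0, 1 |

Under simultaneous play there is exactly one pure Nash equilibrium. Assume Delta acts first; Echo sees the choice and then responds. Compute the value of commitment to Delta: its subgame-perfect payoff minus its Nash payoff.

3

Backward induction with Delta moving first.
- Zero → Echo plays Z (best of 2, 3, 9); Delta gets 5.
- Light → Echo plays X (best of 2, 0, 0); Delta gets 2.
- Medium → Echo plays X (best of 7, 3, 4); Delta gets 4.
- Heavy → Echo plays Y (best of 4, 8, 1); Delta gets 8.
Delta's induced payoffs are 5, 2, 4, 8, so Delta commits to Heavy. Subgame-perfect outcome: (Heavy, Y) with payoffs (8, 8).
Under simultaneous play:
Delta's best replies: X→Heavy; Y→Zero; Z→Zero.
Echo's best replies: Zero→Z; Light→X; Medium→X; Heavy→Y.
Only (Zero, Z) has each player best-responding; Nash payoffs (5, 9).
Delta's commitment gain: 8 − 5 = 3.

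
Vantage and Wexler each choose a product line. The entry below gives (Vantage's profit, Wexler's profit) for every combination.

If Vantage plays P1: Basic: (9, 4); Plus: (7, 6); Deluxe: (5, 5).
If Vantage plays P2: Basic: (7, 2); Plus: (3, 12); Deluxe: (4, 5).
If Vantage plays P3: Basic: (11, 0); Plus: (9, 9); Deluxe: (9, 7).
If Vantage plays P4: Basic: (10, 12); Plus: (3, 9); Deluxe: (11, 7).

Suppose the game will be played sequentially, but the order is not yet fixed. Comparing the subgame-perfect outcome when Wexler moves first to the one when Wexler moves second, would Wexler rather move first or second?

If Vantage leads: Wexler's best replies are P1→Plus, P2→Plus, P3→Plus, P4→Basic; Vantage's induced payoffs 7, 3, 9, 10; outcome (P4, Basic), payoffs (10, 12).
If Wexler leads: Vantage's best replies are Basic→P3, Plus→P3, Deluxe→P4; Wexler's induced payoffs 0, 9, 7; outcome (P3, Plus), payoffs (9, 9).
Wexler gets 9 moving first and 12 moving second, so Wexler prefers to move second.

second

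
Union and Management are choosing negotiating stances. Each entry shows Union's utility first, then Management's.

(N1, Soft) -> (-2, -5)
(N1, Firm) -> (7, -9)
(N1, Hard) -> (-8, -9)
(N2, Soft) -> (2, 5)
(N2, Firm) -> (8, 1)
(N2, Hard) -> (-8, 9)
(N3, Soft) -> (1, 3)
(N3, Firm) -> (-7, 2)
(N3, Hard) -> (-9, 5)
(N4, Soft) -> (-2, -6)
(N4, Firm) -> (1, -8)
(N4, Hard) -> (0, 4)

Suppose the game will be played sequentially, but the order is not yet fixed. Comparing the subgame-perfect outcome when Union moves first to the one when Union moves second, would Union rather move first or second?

If Union leads: Management's best replies are N1→Soft, N2→Hard, N3→Hard, N4→Hard; Union's induced payoffs -2, -8, -9, 0; outcome (N4, Hard), payoffs (0, 4).
If Management leads: Union's best replies are Soft→N2, Firm→N2, Hard→N4; Management's induced payoffs 5, 1, 4; outcome (N2, Soft), payoffs (2, 5).
Union gets 0 moving first and 2 moving second, so Union prefers to move second.

second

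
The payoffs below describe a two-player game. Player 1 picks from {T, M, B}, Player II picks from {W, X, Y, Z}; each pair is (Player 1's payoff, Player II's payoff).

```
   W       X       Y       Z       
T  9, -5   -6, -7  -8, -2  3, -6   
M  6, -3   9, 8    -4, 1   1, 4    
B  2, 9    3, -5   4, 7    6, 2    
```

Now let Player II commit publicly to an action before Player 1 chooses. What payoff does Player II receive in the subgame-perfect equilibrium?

8

Player 1 best-responds to each possible Player II move:
- W → Player 1 plays T (best of 9, 6, 2); Player II gets -5.
- X → Player 1 plays M (best of -6, 9, 3); Player II gets 8.
- Y → Player 1 plays B (best of -8, -4, 4); Player II gets 7.
- Z → Player 1 plays B (best of 3, 1, 6); Player II gets 2.
Player II's induced payoffs are -5, 8, 7, 2, so Player II commits to X. Subgame-perfect outcome: (M, X) with payoffs (9, 8).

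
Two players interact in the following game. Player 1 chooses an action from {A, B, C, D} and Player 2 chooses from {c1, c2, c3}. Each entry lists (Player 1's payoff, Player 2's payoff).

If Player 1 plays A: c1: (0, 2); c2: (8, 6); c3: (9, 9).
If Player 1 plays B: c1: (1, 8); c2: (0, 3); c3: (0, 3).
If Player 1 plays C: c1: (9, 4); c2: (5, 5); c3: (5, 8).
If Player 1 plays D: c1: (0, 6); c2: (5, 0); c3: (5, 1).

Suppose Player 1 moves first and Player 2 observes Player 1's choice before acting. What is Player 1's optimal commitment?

A

Work backward from Player 2's decision.
- A → Player 2 plays c3 (best of 2, 6, 9); Player 1 gets 9.
- B → Player 2 plays c1 (best of 8, 3, 3); Player 1 gets 1.
- C → Player 2 plays c3 (best of 4, 5, 8); Player 1 gets 5.
- D → Player 2 plays c1 (best of 6, 0, 1); Player 1 gets 0.
Player 1's induced payoffs are 9, 1, 5, 0, so Player 1 commits to A. Subgame-perfect outcome: (A, c3) with payoffs (9, 9).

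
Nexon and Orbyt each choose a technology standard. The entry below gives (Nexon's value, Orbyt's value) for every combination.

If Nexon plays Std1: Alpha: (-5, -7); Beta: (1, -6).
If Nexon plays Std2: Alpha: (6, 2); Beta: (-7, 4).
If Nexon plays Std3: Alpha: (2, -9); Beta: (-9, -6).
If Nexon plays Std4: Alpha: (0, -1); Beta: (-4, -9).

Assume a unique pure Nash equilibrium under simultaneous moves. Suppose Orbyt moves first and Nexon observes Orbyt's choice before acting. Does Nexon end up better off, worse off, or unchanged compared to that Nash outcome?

Solve by backward induction (Orbyt leads).
- Alpha: BR = Std2, leader payoff 2.
- Beta: BR = Std1, leader payoff -6.
Orbyt's induced payoffs are 2, -6, so Orbyt commits to Alpha. Subgame-perfect outcome: (Std2, Alpha) with payoffs (6, 2).
For the simultaneous game, intersect best replies.
Nexon's best replies: Alpha→Std2; Beta→Std1.
Orbyt's best replies: Std1→Beta; Std2→Beta; Std3→Beta; Std4→Alpha.
Only (Std1, Beta) has each player best-responding; Nash payoffs (1, -6).
Nexon earns 6 sequentially versus 1 at the Nash outcome: better off.

better off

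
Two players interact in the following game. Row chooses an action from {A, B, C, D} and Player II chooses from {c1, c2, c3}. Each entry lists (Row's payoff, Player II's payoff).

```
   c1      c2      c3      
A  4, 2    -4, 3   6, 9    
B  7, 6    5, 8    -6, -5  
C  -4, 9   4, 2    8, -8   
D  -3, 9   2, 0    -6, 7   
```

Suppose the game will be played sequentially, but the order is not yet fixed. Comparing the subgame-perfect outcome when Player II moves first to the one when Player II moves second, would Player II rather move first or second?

second

If Row leads: Player II's best replies are A→c3, B→c2, C→c1, D→c1; Row's induced payoffs 6, 5, -4, -3; outcome (A, c3), payoffs (6, 9).
If Player II leads: Row's best replies are c1→B, c2→B, c3→C; Player II's induced payoffs 6, 8, -8; outcome (B, c2), payoffs (5, 8).
Player II gets 8 moving first and 9 moving second, so Player II prefers to move second.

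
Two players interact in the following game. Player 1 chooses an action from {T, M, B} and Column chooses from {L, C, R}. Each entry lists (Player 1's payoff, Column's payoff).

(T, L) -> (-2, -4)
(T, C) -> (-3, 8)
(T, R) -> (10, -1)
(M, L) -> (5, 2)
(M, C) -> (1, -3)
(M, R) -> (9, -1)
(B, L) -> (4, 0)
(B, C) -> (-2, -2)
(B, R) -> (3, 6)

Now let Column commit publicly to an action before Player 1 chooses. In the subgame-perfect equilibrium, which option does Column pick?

Solve by backward induction (Column leads).
- L → Player 1 plays M (best of -2, 5, 4); Column gets 2.
- C → Player 1 plays M (best of -3, 1, -2); Column gets -3.
- R → Player 1 plays T (best of 10, 9, 3); Column gets -1.
Among 2, -3, -1, the best is 2 at L. Subgame-perfect outcome: (M, L) with payoffs (5, 2).

L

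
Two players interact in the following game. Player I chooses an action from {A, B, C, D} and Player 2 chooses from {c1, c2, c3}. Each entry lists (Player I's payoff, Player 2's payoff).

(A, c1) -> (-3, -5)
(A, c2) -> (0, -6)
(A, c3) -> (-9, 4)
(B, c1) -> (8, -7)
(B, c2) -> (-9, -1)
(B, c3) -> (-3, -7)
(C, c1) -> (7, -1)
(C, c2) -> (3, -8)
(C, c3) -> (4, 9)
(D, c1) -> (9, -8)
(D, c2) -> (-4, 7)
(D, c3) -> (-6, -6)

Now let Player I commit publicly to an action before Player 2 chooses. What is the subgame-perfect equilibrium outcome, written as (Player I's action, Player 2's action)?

(C, c3)

Work backward from Player 2's decision.
- A: Player 2 compares -5, -6, 4 and picks c3; Player I would get -9.
- B: Player 2 compares -7, -1, -7 and picks c2; Player I would get -9.
- C: Player 2 compares -1, -8, 9 and picks c3; Player I would get 4.
- D: Player 2 compares -8, 7, -6 and picks c2; Player I would get -4.
Maximizing over -9, -9, 4, -4, Player I chooses C. Subgame-perfect outcome: (C, c3) with payoffs (4, 9).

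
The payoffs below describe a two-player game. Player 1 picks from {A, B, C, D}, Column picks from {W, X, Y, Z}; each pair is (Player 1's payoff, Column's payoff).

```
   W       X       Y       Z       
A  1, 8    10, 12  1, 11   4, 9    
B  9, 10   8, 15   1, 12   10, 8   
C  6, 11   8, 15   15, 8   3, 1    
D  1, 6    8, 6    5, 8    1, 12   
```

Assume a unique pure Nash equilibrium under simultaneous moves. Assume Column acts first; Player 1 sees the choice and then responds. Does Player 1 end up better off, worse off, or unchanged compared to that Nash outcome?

Player 1 best-responds to each possible Column move:
- W → Player 1 plays B (best of 1, 9, 6, 1); Column gets 10.
- X → Player 1 plays A (best of 10, 8, 8, 8); Column gets 12.
- Y → Player 1 plays C (best of 1, 1, 15, 5); Column gets 8.
- Z → Player 1 plays B (best of 4, 10, 3, 1); Column gets 8.
Column's induced payoffs are 10, 12, 8, 8, so Column commits to X. Subgame-perfect outcome: (A, X) with payoffs (10, 12).
Under simultaneous play:
Player 1's best replies: W→B; X→A; Y→C; Z→B.
Column's best replies: A→X; B→X; C→X; D→Z.
Only (A, X) has each player best-responding; Nash payoffs (10, 12).
Player 1 earns 10 sequentially versus 10 at the Nash outcome: unchanged.

unchanged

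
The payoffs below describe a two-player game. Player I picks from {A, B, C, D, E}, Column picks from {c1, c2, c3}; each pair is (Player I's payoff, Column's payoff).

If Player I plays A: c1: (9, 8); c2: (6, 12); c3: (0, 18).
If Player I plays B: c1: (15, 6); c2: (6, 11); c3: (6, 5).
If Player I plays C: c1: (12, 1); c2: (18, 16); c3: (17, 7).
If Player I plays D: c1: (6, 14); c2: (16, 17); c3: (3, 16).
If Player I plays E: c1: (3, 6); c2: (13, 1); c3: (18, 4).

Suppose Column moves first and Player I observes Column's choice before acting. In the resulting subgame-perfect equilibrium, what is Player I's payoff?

18

Player I best-responds to each possible Column move:
- c1: BR = B, leader payoff 6.
- c2: BR = C, leader payoff 16.
- c3: BR = E, leader payoff 4.
Among 6, 16, 4, the best is 16 at c2. Subgame-perfect outcome: (C, c2) with payoffs (18, 16).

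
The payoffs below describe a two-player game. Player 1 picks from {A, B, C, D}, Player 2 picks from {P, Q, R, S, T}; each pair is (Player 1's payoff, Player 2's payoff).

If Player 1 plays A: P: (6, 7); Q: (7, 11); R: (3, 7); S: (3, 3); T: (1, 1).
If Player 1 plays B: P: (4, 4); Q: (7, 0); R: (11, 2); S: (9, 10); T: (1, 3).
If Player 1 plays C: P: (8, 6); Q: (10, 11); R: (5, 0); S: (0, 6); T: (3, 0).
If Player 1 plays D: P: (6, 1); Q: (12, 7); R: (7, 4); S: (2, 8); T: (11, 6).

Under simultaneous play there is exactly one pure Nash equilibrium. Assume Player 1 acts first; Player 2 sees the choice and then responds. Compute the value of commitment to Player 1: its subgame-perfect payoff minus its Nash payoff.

1

Solve by backward induction (Player 1 leads).
- A: BR = Q, leader payoff 7.
- B: BR = S, leader payoff 9.
- C: BR = Q, leader payoff 10.
- D: BR = S, leader payoff 2.
Among 7, 9, 10, 2, the best is 10 at C. Subgame-perfect outcome: (C, Q) with payoffs (10, 11).
Under simultaneous play:
Player 1's best replies: P→C; Q→D; R→B; S→B; T→D.
Player 2's best replies: A→Q; B→S; C→Q; D→S.
Only (B, S) has each player best-responding; Nash payoffs (9, 10).
Player 1's commitment gain: 10 − 9 = 1.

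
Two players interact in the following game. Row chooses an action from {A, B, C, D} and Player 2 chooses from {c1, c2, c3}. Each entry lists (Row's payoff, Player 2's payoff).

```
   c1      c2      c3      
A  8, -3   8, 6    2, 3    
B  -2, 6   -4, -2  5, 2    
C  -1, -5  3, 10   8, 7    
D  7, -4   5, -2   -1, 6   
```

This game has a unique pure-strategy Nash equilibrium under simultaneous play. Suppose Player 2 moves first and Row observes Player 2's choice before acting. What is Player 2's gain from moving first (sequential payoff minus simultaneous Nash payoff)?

Row best-responds to each possible Player 2 move:
- c1: BR = A, leader payoff -3.
- c2: BR = A, leader payoff 6.
- c3: BR = C, leader payoff 7.
Player 2's induced payoffs are -3, 6, 7, so Player 2 commits to c3. Subgame-perfect outcome: (C, c3) with payoffs (8, 7).
For the simultaneous game, intersect best replies.
Row's best replies: c1→A; c2→A; c3→C.
Player 2's best replies: A→c2; B→c1; C→c2; D→c3.
Only (A, c2) has each player best-responding; Nash payoffs (8, 6).
Player 2's commitment gain: 7 − 6 = 1.

1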